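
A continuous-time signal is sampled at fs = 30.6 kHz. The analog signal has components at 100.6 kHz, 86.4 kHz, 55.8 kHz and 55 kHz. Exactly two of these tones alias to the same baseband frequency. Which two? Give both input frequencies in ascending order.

fs/2 = 15.3 kHz.
100.6 kHz mod fs = 8.8 kHz.
8.8 kHz ≤ fs/2 = 15.3 kHz, appears at 8.8 kHz.
86.4 kHz mod fs = 25.2 kHz.
25.2 kHz > fs/2 = 15.3 kHz, folds to fs − 25.2 kHz = 5.4 kHz.
55.8 kHz mod fs = 25.2 kHz.
25.2 kHz > fs/2 = 15.3 kHz, folds to fs − 25.2 kHz = 5.4 kHz.
55 kHz mod fs = 24.4 kHz.
24.4 kHz > fs/2 = 15.3 kHz, folds to fs − 24.4 kHz = 6.2 kHz.
55.8 kHz and 86.4 kHz both map to 5.4 kHz.

55.8 kHz, 86.4 kHz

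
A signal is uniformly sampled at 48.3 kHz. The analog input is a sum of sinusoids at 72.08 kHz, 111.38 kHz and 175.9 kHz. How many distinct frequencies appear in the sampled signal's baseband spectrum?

fs/2 = 24.15 kHz.
72.08 kHz mod fs = 23.78 kHz.
23.78 kHz ≤ fs/2 = 24.15 kHz, appears at 23.78 kHz.
111.38 kHz mod fs = 14.78 kHz.
14.78 kHz ≤ fs/2 = 24.15 kHz, appears at 14.78 kHz.
175.9 kHz mod fs = 31 kHz.
31 kHz > fs/2 = 24.15 kHz, folds to fs − 31 kHz = 17.3 kHz.
Distinct values: {14.78 kHz, 17.3 kHz, 23.78 kHz} → 3.

3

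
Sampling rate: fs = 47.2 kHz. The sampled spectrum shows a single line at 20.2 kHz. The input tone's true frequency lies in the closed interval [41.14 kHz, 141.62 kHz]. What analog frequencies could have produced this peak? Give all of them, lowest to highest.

Frequencies that alias to 20.2 kHz are k·fs ± 20.2 kHz for integer k ≥ 0.
k=0: 20.2 kHz.
k=1: 27 kHz, 67.4 kHz.
k=2: 74.2 kHz, 114.6 kHz.
k=3: 121.4 kHz, 161.8 kHz.
k=4: 168.6 kHz, 209 kHz.
Within [41.14 kHz, 141.62 kHz]: 67.4 kHz, 74.2 kHz, 114.6 kHz, 121.4 kHz.

67.4 kHz, 74.2 kHz, 114.6 kHz, 121.4 kHz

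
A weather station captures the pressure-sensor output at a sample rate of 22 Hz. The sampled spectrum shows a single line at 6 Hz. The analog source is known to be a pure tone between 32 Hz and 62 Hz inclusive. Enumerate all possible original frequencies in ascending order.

38 Hz, 50 Hz, 60 Hz

Frequencies that alias to 6 Hz are k·fs ± 6 Hz for integer k ≥ 0.
k=0: 6 Hz.
k=1: 16 Hz, 28 Hz.
k=2: 38 Hz, 50 Hz.
k=3: 60 Hz, 72 Hz.
k=4: 82 Hz, 94 Hz.
Within [32 Hz, 62 Hz]: 38 Hz, 50 Hz, 60 Hz.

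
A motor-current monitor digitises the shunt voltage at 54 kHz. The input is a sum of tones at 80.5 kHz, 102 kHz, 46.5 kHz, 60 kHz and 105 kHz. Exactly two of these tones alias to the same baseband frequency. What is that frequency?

6 kHz

fs/2 = 27 kHz.
80.5 kHz mod fs = 26.5 kHz.
26.5 kHz ≤ fs/2 = 27 kHz, appears at 26.5 kHz.
102 kHz mod fs = 48 kHz.
48 kHz > fs/2 = 27 kHz, folds to fs − 48 kHz = 6 kHz.
46.5 kHz > fs/2 = 27 kHz, folds to fs − 46.5 kHz = 7.5 kHz.
60 kHz mod fs = 6 kHz.
6 kHz ≤ fs/2 = 27 kHz, appears at 6 kHz.
105 kHz mod fs = 51 kHz.
51 kHz > fs/2 = 27 kHz, folds to fs − 51 kHz = 3 kHz.
60 kHz and 102 kHz both map to 6 kHz.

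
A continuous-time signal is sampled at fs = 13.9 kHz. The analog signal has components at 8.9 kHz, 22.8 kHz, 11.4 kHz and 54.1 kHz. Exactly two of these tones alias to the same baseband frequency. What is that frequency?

fs/2 = 6.95 kHz.
8.9 kHz > fs/2 = 6.95 kHz, folds to fs − 8.9 kHz = 5 kHz.
22.8 kHz mod fs = 8.9 kHz.
8.9 kHz > fs/2 = 6.95 kHz, folds to fs − 8.9 kHz = 5 kHz.
11.4 kHz > fs/2 = 6.95 kHz, folds to fs − 11.4 kHz = 2.5 kHz.
54.1 kHz mod fs = 12.4 kHz.
12.4 kHz > fs/2 = 6.95 kHz, folds to fs − 12.4 kHz = 1.5 kHz.
8.9 kHz and 22.8 kHz both map to 5 kHz.

5 kHz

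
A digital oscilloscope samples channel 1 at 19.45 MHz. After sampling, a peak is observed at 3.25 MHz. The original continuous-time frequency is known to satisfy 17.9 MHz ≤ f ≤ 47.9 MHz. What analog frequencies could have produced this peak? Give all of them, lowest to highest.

Frequencies that alias to 3.25 MHz are k·fs ± 3.25 MHz for integer k ≥ 0.
k=0: 3.25 MHz.
k=1: 16.2 MHz, 22.7 MHz.
k=2: 35.65 MHz, 42.15 MHz.
k=3: 55.1 MHz, 61.6 MHz.
Within [17.9 MHz, 47.9 MHz]: 22.7 MHz, 35.65 MHz, 42.15 MHz.

22.7 MHz, 35.65 MHz, 42.15 MHz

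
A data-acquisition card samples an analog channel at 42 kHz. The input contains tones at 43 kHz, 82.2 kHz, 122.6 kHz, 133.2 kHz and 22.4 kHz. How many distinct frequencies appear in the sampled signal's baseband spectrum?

fs/2 = 21 kHz.
43 kHz mod fs = 1 kHz.
1 kHz ≤ fs/2 = 21 kHz, appears at 1 kHz.
82.2 kHz mod fs = 40.2 kHz.
40.2 kHz > fs/2 = 21 kHz, folds to fs − 40.2 kHz = 1.8 kHz.
122.6 kHz mod fs = 38.6 kHz.
38.6 kHz > fs/2 = 21 kHz, folds to fs − 38.6 kHz = 3.4 kHz.
133.2 kHz mod fs = 7.2 kHz.
7.2 kHz ≤ fs/2 = 21 kHz, appears at 7.2 kHz.
22.4 kHz > fs/2 = 21 kHz, folds to fs − 22.4 kHz = 19.6 kHz.
Distinct values: {1 kHz, 1.8 kHz, 3.4 kHz, 7.2 kHz, 19.6 kHz} → 5.

5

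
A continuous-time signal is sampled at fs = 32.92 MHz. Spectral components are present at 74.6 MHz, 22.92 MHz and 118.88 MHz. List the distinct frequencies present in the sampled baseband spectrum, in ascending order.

8.76 MHz, 10 MHz, 12.8 MHz

fs/2 = 16.46 MHz.
74.6 MHz mod fs = 8.76 MHz.
8.76 MHz ≤ fs/2 = 16.46 MHz, appears at 8.76 MHz.
22.92 MHz > fs/2 = 16.46 MHz, folds to fs − 22.92 MHz = 10 MHz.
118.88 MHz mod fs = 20.12 MHz.
20.12 MHz > fs/2 = 16.46 MHz, folds to fs − 20.12 MHz = 12.8 MHz.
Distinct values: {8.76 MHz, 10 MHz, 12.8 MHz}.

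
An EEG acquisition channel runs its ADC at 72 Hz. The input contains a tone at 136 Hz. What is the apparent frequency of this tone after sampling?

8 Hz

136 Hz mod fs = 64 Hz.
64 Hz > fs/2 = 36 Hz, folds to fs − 64 Hz = 8 Hz.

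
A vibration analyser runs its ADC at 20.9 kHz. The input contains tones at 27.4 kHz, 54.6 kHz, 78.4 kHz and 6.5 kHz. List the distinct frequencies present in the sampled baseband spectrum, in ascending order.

5.2 kHz, 6.5 kHz, 8.1 kHz

fs/2 = 10.45 kHz.
27.4 kHz mod fs = 6.5 kHz.
6.5 kHz ≤ fs/2 = 10.45 kHz, appears at 6.5 kHz.
54.6 kHz mod fs = 12.8 kHz.
12.8 kHz > fs/2 = 10.45 kHz, folds to fs − 12.8 kHz = 8.1 kHz.
78.4 kHz mod fs = 15.7 kHz.
15.7 kHz > fs/2 = 10.45 kHz, folds to fs − 15.7 kHz = 5.2 kHz.
6.5 kHz ≤ fs/2 = 10.45 kHz, passes unchanged.
Distinct values: {5.2 kHz, 6.5 kHz, 8.1 kHz}.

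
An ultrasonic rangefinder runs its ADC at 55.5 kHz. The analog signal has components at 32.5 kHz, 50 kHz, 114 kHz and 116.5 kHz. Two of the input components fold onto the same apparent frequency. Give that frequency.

5.5 kHz

fs/2 = 27.75 kHz.
32.5 kHz > fs/2 = 27.75 kHz, folds to fs − 32.5 kHz = 23 kHz.
50 kHz > fs/2 = 27.75 kHz, folds to fs − 50 kHz = 5.5 kHz.
114 kHz mod fs = 3 kHz.
3 kHz ≤ fs/2 = 27.75 kHz, appears at 3 kHz.
116.5 kHz mod fs = 5.5 kHz.
5.5 kHz ≤ fs/2 = 27.75 kHz, appears at 5.5 kHz.
50 kHz and 116.5 kHz both map to 5.5 kHz.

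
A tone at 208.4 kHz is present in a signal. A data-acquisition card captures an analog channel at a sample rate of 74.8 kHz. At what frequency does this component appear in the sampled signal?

208.4 kHz mod fs = 58.8 kHz.
58.8 kHz > fs/2 = 37.4 kHz, folds to fs − 58.8 kHz = 16 kHz.

16 kHz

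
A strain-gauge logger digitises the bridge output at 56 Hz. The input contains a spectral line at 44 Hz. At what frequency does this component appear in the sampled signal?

12 Hz

44 Hz > fs/2 = 28 Hz, folds to fs − 44 Hz = 12 Hz.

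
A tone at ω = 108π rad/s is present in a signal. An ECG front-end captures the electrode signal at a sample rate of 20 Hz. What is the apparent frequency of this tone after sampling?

ω = 108π rad/s → f = ω/(2π) = 54 Hz.
54 Hz mod fs = 14 Hz.
14 Hz > fs/2 = 10 Hz, folds to fs − 14 Hz = 6 Hz.

6 Hz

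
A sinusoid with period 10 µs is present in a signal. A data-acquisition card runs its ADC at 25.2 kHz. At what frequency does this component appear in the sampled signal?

0.8 kHz

T = 10 µs → f = 1/T = 100 kHz.
100 kHz mod fs = 24.4 kHz.
24.4 kHz > fs/2 = 12.6 kHz, folds to fs − 24.4 kHz = 0.8 kHz.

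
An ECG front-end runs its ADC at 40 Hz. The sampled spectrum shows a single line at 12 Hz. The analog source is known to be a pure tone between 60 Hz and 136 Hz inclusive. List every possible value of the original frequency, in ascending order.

Frequencies that alias to 12 Hz are k·fs ± 12 Hz for integer k ≥ 0.
k=0: 12 Hz.
k=1: 28 Hz, 52 Hz.
k=2: 68 Hz, 92 Hz.
k=3: 108 Hz, 132 Hz.
k=4: 148 Hz, 172 Hz.
Within [60 Hz, 136 Hz]: 68 Hz, 92 Hz, 108 Hz, 132 Hz.

68 Hz, 92 Hz, 108 Hz, 132 Hz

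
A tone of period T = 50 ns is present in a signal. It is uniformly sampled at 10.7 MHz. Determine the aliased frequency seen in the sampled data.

1.4 MHz

T = 50 ns → f = 1/T = 20 MHz.
20 MHz mod fs = 9.3 MHz.
9.3 MHz > fs/2 = 5.35 MHz, folds to fs − 9.3 MHz = 1.4 MHz.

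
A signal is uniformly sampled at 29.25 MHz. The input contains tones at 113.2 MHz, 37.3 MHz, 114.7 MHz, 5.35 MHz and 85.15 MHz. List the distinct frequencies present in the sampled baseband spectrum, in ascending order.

2.3 MHz, 2.6 MHz, 3.8 MHz, 5.35 MHz, 8.05 MHz

fs/2 = 14.625 MHz.
113.2 MHz mod fs = 25.45 MHz.
25.45 MHz > fs/2 = 14.625 MHz, folds to fs − 25.45 MHz = 3.8 MHz.
37.3 MHz mod fs = 8.05 MHz.
8.05 MHz ≤ fs/2 = 14.625 MHz, appears at 8.05 MHz.
114.7 MHz mod fs = 26.95 MHz.
26.95 MHz > fs/2 = 14.625 MHz, folds to fs − 26.95 MHz = 2.3 MHz.
5.35 MHz ≤ fs/2 = 14.625 MHz, passes unchanged.
85.15 MHz mod fs = 26.65 MHz.
26.65 MHz > fs/2 = 14.625 MHz, folds to fs − 26.65 MHz = 2.6 MHz.
Distinct values: {2.3 MHz, 2.6 MHz, 3.8 MHz, 5.35 MHz, 8.05 MHz}.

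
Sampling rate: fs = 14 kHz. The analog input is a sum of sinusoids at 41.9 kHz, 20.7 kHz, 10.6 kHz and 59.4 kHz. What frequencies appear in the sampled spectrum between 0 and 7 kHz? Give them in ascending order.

fs/2 = 7 kHz.
41.9 kHz mod fs = 13.9 kHz.
13.9 kHz > fs/2 = 7 kHz, folds to fs − 13.9 kHz = 0.1 kHz.
20.7 kHz mod fs = 6.7 kHz.
6.7 kHz ≤ fs/2 = 7 kHz, appears at 6.7 kHz.
10.6 kHz > fs/2 = 7 kHz, folds to fs − 10.6 kHz = 3.4 kHz.
59.4 kHz mod fs = 3.4 kHz.
3.4 kHz ≤ fs/2 = 7 kHz, appears at 3.4 kHz.
Distinct values: {0.1 kHz, 3.4 kHz, 6.7 kHz}.

0.1 kHz, 3.4 kHz, 6.7 kHz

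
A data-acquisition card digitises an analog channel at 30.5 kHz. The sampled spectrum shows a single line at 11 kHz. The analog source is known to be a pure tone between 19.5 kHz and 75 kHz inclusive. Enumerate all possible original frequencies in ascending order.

Frequencies that alias to 11 kHz are k·fs ± 11 kHz for integer k ≥ 0.
k=0: 11 kHz.
k=1: 19.5 kHz, 41.5 kHz.
k=2: 50 kHz, 72 kHz.
k=3: 80.5 kHz, 102.5 kHz.
Within [19.5 kHz, 75 kHz]: 19.5 kHz, 41.5 kHz, 50 kHz, 72 kHz.

19.5 kHz, 41.5 kHz, 50 kHz, 72 kHz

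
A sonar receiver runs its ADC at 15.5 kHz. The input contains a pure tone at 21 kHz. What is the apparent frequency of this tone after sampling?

5.5 kHz

21 kHz mod fs = 5.5 kHz.
5.5 kHz ≤ fs/2 = 7.75 kHz, appears at 5.5 kHz.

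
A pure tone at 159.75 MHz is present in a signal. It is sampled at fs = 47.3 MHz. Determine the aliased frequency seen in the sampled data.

17.85 MHz

159.75 MHz mod fs = 17.85 MHz.
17.85 MHz ≤ fs/2 = 23.65 MHz, appears at 17.85 MHz.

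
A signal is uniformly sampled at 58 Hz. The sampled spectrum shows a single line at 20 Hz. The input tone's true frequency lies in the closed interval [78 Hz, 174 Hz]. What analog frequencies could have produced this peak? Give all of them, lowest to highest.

Frequencies that alias to 20 Hz are k·fs ± 20 Hz for integer k ≥ 0.
k=0: 20 Hz.
k=1: 38 Hz, 78 Hz.
k=2: 96 Hz, 136 Hz.
k=3: 154 Hz, 194 Hz.
k=4: 212 Hz, 252 Hz.
Within [78 Hz, 174 Hz]: 78 Hz, 96 Hz, 136 Hz, 154 Hz.

78 Hz, 96 Hz, 136 Hz, 154 Hz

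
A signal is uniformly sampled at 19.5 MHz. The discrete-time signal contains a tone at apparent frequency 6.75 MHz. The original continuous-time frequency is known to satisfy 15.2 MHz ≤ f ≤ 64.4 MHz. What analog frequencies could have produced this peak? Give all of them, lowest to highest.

Frequencies that alias to 6.75 MHz are k·fs ± 6.75 MHz for integer k ≥ 0.
k=0: 6.75 MHz.
k=1: 12.75 MHz, 26.25 MHz.
k=2: 32.25 MHz, 45.75 MHz.
k=3: 51.75 MHz, 65.25 MHz.
k=4: 71.25 MHz, 84.75 MHz.
Within [15.2 MHz, 64.4 MHz]: 26.25 MHz, 32.25 MHz, 45.75 MHz, 51.75 MHz.

26.25 MHz, 32.25 MHz, 45.75 MHz, 51.75 MHz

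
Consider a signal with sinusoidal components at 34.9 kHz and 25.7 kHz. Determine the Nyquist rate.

69.8 kHz

Highest-frequency component: 34.9 kHz.
Nyquist rate = 2 × 34.9 kHz = 69.8 kHz.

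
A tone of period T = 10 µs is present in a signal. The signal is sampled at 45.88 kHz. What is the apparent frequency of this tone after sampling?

8.24 kHz

T = 10 µs → f = 1/T = 100 kHz.
100 kHz mod fs = 8.24 kHz.
8.24 kHz ≤ fs/2 = 22.94 kHz, appears at 8.24 kHz.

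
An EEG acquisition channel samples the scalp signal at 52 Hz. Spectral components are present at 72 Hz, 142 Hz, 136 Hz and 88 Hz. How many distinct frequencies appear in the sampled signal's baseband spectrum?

3

fs/2 = 26 Hz.
72 Hz mod fs = 20 Hz.
20 Hz ≤ fs/2 = 26 Hz, appears at 20 Hz.
142 Hz mod fs = 38 Hz.
38 Hz > fs/2 = 26 Hz, folds to fs − 38 Hz = 14 Hz.
136 Hz mod fs = 32 Hz.
32 Hz > fs/2 = 26 Hz, folds to fs − 32 Hz = 20 Hz.
88 Hz mod fs = 36 Hz.
36 Hz > fs/2 = 26 Hz, folds to fs − 36 Hz = 16 Hz.
Distinct values: {14 Hz, 16 Hz, 20 Hz} → 3.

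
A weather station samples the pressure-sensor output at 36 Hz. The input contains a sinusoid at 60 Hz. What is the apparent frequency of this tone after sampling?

60 Hz mod fs = 24 Hz.
24 Hz > fs/2 = 18 Hz, folds to fs − 24 Hz = 12 Hz.

12 Hz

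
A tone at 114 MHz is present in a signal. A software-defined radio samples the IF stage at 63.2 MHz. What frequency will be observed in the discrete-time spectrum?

12.4 MHz

114 MHz mod fs = 50.8 MHz.
50.8 MHz > fs/2 = 31.6 MHz, folds to fs − 50.8 MHz = 12.4 MHz.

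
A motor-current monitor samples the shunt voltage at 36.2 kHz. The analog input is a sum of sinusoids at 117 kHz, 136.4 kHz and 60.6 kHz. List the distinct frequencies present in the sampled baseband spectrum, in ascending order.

8.4 kHz, 11.8 kHz

fs/2 = 18.1 kHz.
117 kHz mod fs = 8.4 kHz.
8.4 kHz ≤ fs/2 = 18.1 kHz, appears at 8.4 kHz.
136.4 kHz mod fs = 27.8 kHz.
27.8 kHz > fs/2 = 18.1 kHz, folds to fs − 27.8 kHz = 8.4 kHz.
60.6 kHz mod fs = 24.4 kHz.
24.4 kHz > fs/2 = 18.1 kHz, folds to fs − 24.4 kHz = 11.8 kHz.
Distinct values: {8.4 kHz, 11.8 kHz}.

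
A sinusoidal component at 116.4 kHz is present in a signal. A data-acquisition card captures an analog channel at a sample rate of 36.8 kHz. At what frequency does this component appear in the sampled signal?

6 kHz

116.4 kHz mod fs = 6 kHz.
6 kHz ≤ fs/2 = 18.4 kHz, appears at 6 kHz.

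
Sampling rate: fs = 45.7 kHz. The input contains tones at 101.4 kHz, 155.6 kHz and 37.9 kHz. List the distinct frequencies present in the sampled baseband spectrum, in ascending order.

7.8 kHz, 10 kHz, 18.5 kHz

fs/2 = 22.85 kHz.
101.4 kHz mod fs = 10 kHz.
10 kHz ≤ fs/2 = 22.85 kHz, appears at 10 kHz.
155.6 kHz mod fs = 18.5 kHz.
18.5 kHz ≤ fs/2 = 22.85 kHz, appears at 18.5 kHz.
37.9 kHz > fs/2 = 22.85 kHz, folds to fs − 37.9 kHz = 7.8 kHz.
Distinct values: {7.8 kHz, 10 kHz, 18.5 kHz}.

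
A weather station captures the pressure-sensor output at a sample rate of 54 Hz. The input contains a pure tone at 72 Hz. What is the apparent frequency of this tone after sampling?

18 Hz

72 Hz mod fs = 18 Hz.
18 Hz ≤ fs/2 = 27 Hz, appears at 18 Hz.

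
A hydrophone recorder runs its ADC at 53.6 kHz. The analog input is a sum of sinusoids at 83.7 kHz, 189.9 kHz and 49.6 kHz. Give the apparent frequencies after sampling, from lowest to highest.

fs/2 = 26.8 kHz.
83.7 kHz mod fs = 30.1 kHz.
30.1 kHz > fs/2 = 26.8 kHz, folds to fs − 30.1 kHz = 23.5 kHz.
189.9 kHz mod fs = 29.1 kHz.
29.1 kHz > fs/2 = 26.8 kHz, folds to fs − 29.1 kHz = 24.5 kHz.
49.6 kHz > fs/2 = 26.8 kHz, folds to fs − 49.6 kHz = 4 kHz.
Distinct values: {4 kHz, 23.5 kHz, 24.5 kHz}.

4 kHz, 23.5 kHz, 24.5 kHz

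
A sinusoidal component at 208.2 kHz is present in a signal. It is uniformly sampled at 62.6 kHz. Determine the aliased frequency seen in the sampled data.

208.2 kHz mod fs = 20.4 kHz.
20.4 kHz ≤ fs/2 = 31.3 kHz, appears at 20.4 kHz.

20.4 kHz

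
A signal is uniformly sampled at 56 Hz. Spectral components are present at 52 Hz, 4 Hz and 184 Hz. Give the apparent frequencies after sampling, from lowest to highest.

fs/2 = 28 Hz.
52 Hz > fs/2 = 28 Hz, folds to fs − 52 Hz = 4 Hz.
4 Hz ≤ fs/2 = 28 Hz, passes unchanged.
184 Hz mod fs = 16 Hz.
16 Hz ≤ fs/2 = 28 Hz, appears at 16 Hz.
Distinct values: {4 Hz, 16 Hz}.

4 Hz, 16 Hz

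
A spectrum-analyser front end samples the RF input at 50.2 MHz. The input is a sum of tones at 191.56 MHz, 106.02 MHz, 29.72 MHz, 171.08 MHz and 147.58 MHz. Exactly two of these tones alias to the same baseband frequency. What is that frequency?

fs/2 = 25.1 MHz.
191.56 MHz mod fs = 40.96 MHz.
40.96 MHz > fs/2 = 25.1 MHz, folds to fs − 40.96 MHz = 9.24 MHz.
106.02 MHz mod fs = 5.62 MHz.
5.62 MHz ≤ fs/2 = 25.1 MHz, appears at 5.62 MHz.
29.72 MHz > fs/2 = 25.1 MHz, folds to fs − 29.72 MHz = 20.48 MHz.
171.08 MHz mod fs = 20.48 MHz.
20.48 MHz ≤ fs/2 = 25.1 MHz, appears at 20.48 MHz.
147.58 MHz mod fs = 47.18 MHz.
47.18 MHz > fs/2 = 25.1 MHz, folds to fs − 47.18 MHz = 3.02 MHz.
29.72 MHz and 171.08 MHz both map to 20.48 MHz.

20.48 MHz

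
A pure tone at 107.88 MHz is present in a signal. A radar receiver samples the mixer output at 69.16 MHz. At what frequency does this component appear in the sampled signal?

107.88 MHz mod fs = 38.72 MHz.
38.72 MHz > fs/2 = 34.58 MHz, folds to fs − 38.72 MHz = 30.44 MHz.

30.44 MHz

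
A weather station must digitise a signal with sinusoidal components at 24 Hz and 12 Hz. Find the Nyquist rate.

48 Hz

Highest-frequency component: 24 Hz.
Nyquist rate = 2 × 24 Hz = 48 Hz.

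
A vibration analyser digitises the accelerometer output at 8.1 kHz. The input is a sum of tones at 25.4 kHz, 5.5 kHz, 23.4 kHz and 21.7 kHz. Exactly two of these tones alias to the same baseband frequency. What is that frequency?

fs/2 = 4.05 kHz.
25.4 kHz mod fs = 1.1 kHz.
1.1 kHz ≤ fs/2 = 4.05 kHz, appears at 1.1 kHz.
5.5 kHz > fs/2 = 4.05 kHz, folds to fs − 5.5 kHz = 2.6 kHz.
23.4 kHz mod fs = 7.2 kHz.
7.2 kHz > fs/2 = 4.05 kHz, folds to fs − 7.2 kHz = 0.9 kHz.
21.7 kHz mod fs = 5.5 kHz.
5.5 kHz > fs/2 = 4.05 kHz, folds to fs − 5.5 kHz = 2.6 kHz.
5.5 kHz and 21.7 kHz both map to 2.6 kHz.

2.6 kHz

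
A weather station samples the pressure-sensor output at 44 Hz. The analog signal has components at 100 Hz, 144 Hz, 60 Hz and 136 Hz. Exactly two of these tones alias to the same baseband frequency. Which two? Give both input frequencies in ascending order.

fs/2 = 22 Hz.
100 Hz mod fs = 12 Hz.
12 Hz ≤ fs/2 = 22 Hz, appears at 12 Hz.
144 Hz mod fs = 12 Hz.
12 Hz ≤ fs/2 = 22 Hz, appears at 12 Hz.
60 Hz mod fs = 16 Hz.
16 Hz ≤ fs/2 = 22 Hz, appears at 16 Hz.
136 Hz mod fs = 4 Hz.
4 Hz ≤ fs/2 = 22 Hz, appears at 4 Hz.
100 Hz and 144 Hz both map to 12 Hz.

100 Hz, 144 Hz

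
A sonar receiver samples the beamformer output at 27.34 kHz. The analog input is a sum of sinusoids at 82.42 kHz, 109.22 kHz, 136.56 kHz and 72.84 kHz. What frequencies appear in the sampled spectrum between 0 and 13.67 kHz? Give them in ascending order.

0.14 kHz, 0.4 kHz, 9.18 kHz

fs/2 = 13.67 kHz.
82.42 kHz mod fs = 0.4 kHz.
0.4 kHz ≤ fs/2 = 13.67 kHz, appears at 0.4 kHz.
109.22 kHz mod fs = 27.2 kHz.
27.2 kHz > fs/2 = 13.67 kHz, folds to fs − 27.2 kHz = 0.14 kHz.
136.56 kHz mod fs = 27.2 kHz.
27.2 kHz > fs/2 = 13.67 kHz, folds to fs − 27.2 kHz = 0.14 kHz.
72.84 kHz mod fs = 18.16 kHz.
18.16 kHz > fs/2 = 13.67 kHz, folds to fs − 18.16 kHz = 9.18 kHz.
Distinct values: {0.14 kHz, 0.4 kHz, 9.18 kHz}.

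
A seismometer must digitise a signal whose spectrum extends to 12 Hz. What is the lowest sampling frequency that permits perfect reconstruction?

24 Hz

Nyquist rate = 2 × 12 Hz = 24 Hz.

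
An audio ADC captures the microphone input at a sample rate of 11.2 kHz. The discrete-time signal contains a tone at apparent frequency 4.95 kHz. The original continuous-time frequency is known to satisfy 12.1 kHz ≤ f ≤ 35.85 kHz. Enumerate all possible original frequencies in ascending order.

16.15 kHz, 17.45 kHz, 27.35 kHz, 28.65 kHz

Frequencies that alias to 4.95 kHz are k·fs ± 4.95 kHz for integer k ≥ 0.
k=0: 4.95 kHz.
k=1: 6.25 kHz, 16.15 kHz.
k=2: 17.45 kHz, 27.35 kHz.
k=3: 28.65 kHz, 38.55 kHz.
k=4: 39.85 kHz, 49.75 kHz.
Within [12.1 kHz, 35.85 kHz]: 16.15 kHz, 17.45 kHz, 27.35 kHz, 28.65 kHz.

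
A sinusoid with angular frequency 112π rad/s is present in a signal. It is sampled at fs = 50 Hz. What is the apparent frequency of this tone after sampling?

ω = 112π rad/s → f = ω/(2π) = 56 Hz.
56 Hz mod fs = 6 Hz.
6 Hz ≤ fs/2 = 25 Hz, appears at 6 Hz.

6 Hz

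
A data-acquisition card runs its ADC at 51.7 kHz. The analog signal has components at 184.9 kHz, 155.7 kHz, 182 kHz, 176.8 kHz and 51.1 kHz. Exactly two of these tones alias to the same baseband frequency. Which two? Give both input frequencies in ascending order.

51.1 kHz, 155.7 kHz

fs/2 = 25.85 kHz.
184.9 kHz mod fs = 29.8 kHz.
29.8 kHz > fs/2 = 25.85 kHz, folds to fs − 29.8 kHz = 21.9 kHz.
155.7 kHz mod fs = 0.6 kHz.
0.6 kHz ≤ fs/2 = 25.85 kHz, appears at 0.6 kHz.
182 kHz mod fs = 26.9 kHz.
26.9 kHz > fs/2 = 25.85 kHz, folds to fs − 26.9 kHz = 24.8 kHz.
176.8 kHz mod fs = 21.7 kHz.
21.7 kHz ≤ fs/2 = 25.85 kHz, appears at 21.7 kHz.
51.1 kHz > fs/2 = 25.85 kHz, folds to fs − 51.1 kHz = 0.6 kHz.
51.1 kHz and 155.7 kHz both map to 0.6 kHz.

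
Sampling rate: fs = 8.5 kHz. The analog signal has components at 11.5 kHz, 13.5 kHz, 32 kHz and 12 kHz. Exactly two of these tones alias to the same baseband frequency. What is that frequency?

fs/2 = 4.25 kHz.
11.5 kHz mod fs = 3 kHz.
3 kHz ≤ fs/2 = 4.25 kHz, appears at 3 kHz.
13.5 kHz mod fs = 5 kHz.
5 kHz > fs/2 = 4.25 kHz, folds to fs − 5 kHz = 3.5 kHz.
32 kHz mod fs = 6.5 kHz.
6.5 kHz > fs/2 = 4.25 kHz, folds to fs − 6.5 kHz = 2 kHz.
12 kHz mod fs = 3.5 kHz.
3.5 kHz ≤ fs/2 = 4.25 kHz, appears at 3.5 kHz.
12 kHz and 13.5 kHz both map to 3.5 kHz.

3.5 kHz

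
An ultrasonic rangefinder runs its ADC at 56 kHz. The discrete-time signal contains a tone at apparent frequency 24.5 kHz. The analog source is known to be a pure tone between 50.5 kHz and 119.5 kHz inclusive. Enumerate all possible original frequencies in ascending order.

Frequencies that alias to 24.5 kHz are k·fs ± 24.5 kHz for integer k ≥ 0.
k=0: 24.5 kHz.
k=1: 31.5 kHz, 80.5 kHz.
k=2: 87.5 kHz, 136.5 kHz.
k=3: 143.5 kHz, 192.5 kHz.
Within [50.5 kHz, 119.5 kHz]: 80.5 kHz, 87.5 kHz.

80.5 kHz, 87.5 kHz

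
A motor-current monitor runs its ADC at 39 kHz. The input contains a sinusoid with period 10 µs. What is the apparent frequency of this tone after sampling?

17 kHz

T = 10 µs → f = 1/T = 100 kHz.
100 kHz mod fs = 22 kHz.
22 kHz > fs/2 = 19.5 kHz, folds to fs − 22 kHz = 17 kHz.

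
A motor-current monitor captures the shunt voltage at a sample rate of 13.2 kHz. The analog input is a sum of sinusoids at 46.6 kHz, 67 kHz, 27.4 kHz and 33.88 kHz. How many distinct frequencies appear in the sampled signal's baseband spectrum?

3

fs/2 = 6.6 kHz.
46.6 kHz mod fs = 7 kHz.
7 kHz > fs/2 = 6.6 kHz, folds to fs − 7 kHz = 6.2 kHz.
67 kHz mod fs = 1 kHz.
1 kHz ≤ fs/2 = 6.6 kHz, appears at 1 kHz.
27.4 kHz mod fs = 1 kHz.
1 kHz ≤ fs/2 = 6.6 kHz, appears at 1 kHz.
33.88 kHz mod fs = 7.48 kHz.
7.48 kHz > fs/2 = 6.6 kHz, folds to fs − 7.48 kHz = 5.72 kHz.
Distinct values: {1 kHz, 5.72 kHz, 6.2 kHz} → 3.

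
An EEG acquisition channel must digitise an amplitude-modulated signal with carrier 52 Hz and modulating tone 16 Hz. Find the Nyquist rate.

AM sidebands sit at fc ± fm = 36 Hz and 68 Hz.
Highest-frequency component: 68 Hz.
Nyquist rate = 2 × 68 Hz = 136 Hz.

136 Hz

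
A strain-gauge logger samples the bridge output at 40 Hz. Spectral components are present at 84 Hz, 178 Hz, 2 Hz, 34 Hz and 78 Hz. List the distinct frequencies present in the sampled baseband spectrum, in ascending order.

fs/2 = 20 Hz.
84 Hz mod fs = 4 Hz.
4 Hz ≤ fs/2 = 20 Hz, appears at 4 Hz.
178 Hz mod fs = 18 Hz.
18 Hz ≤ fs/2 = 20 Hz, appears at 18 Hz.
2 Hz ≤ fs/2 = 20 Hz, passes unchanged.
34 Hz > fs/2 = 20 Hz, folds to fs − 34 Hz = 6 Hz.
78 Hz mod fs = 38 Hz.
38 Hz > fs/2 = 20 Hz, folds to fs − 38 Hz = 2 Hz.
Distinct values: {2 Hz, 4 Hz, 6 Hz, 18 Hz}.

2 Hz, 4 Hz, 6 Hz, 18 Hz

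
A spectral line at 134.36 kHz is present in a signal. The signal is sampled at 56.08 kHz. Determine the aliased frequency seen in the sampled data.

134.36 kHz mod fs = 22.2 kHz.
22.2 kHz ≤ fs/2 = 28.04 kHz, appears at 22.2 kHz.

22.2 kHz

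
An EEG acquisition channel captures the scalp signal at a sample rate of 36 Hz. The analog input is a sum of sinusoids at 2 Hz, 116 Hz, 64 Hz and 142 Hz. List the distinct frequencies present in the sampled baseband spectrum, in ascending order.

2 Hz, 8 Hz

fs/2 = 18 Hz.
2 Hz ≤ fs/2 = 18 Hz, passes unchanged.
116 Hz mod fs = 8 Hz.
8 Hz ≤ fs/2 = 18 Hz, appears at 8 Hz.
64 Hz mod fs = 28 Hz.
28 Hz > fs/2 = 18 Hz, folds to fs − 28 Hz = 8 Hz.
142 Hz mod fs = 34 Hz.
34 Hz > fs/2 = 18 Hz, folds to fs − 34 Hz = 2 Hz.
Distinct values: {2 Hz, 8 Hz}.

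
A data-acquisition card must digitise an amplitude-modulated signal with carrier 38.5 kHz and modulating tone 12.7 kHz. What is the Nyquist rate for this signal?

102.4 kHz

AM sidebands sit at fc ± fm = 25.8 kHz and 51.2 kHz.
Highest-frequency component: 51.2 kHz.
Nyquist rate = 2 × 51.2 kHz = 102.4 kHz.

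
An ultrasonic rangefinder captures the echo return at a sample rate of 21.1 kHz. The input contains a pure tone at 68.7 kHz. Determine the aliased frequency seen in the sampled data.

5.4 kHz

68.7 kHz mod fs = 5.4 kHz.
5.4 kHz ≤ fs/2 = 10.55 kHz, appears at 5.4 kHz.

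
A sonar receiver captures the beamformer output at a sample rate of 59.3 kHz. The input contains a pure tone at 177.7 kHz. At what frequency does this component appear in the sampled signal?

177.7 kHz mod fs = 59.1 kHz.
59.1 kHz > fs/2 = 29.65 kHz, folds to fs − 59.1 kHz = 0.2 kHz.

0.2 kHz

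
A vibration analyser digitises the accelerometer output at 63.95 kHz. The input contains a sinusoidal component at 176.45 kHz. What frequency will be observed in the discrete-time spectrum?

176.45 kHz mod fs = 48.55 kHz.
48.55 kHz > fs/2 = 31.975 kHz, folds to fs − 48.55 kHz = 15.4 kHz.

15.4 kHz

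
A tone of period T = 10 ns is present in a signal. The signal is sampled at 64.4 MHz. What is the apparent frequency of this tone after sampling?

28.8 MHz

T = 10 ns → f = 1/T = 100 MHz.
100 MHz mod fs = 35.6 MHz.
35.6 MHz > fs/2 = 32.2 MHz, folds to fs − 35.6 MHz = 28.8 MHz.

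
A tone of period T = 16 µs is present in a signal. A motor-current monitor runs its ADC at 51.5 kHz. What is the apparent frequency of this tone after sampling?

T = 16 µs → f = 1/T = 62.5 kHz.
62.5 kHz mod fs = 11 kHz.
11 kHz ≤ fs/2 = 25.75 kHz, appears at 11 kHz.

11 kHz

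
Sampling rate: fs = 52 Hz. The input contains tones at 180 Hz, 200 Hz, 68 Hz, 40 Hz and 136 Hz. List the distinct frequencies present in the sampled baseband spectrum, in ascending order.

fs/2 = 26 Hz.
180 Hz mod fs = 24 Hz.
24 Hz ≤ fs/2 = 26 Hz, appears at 24 Hz.
200 Hz mod fs = 44 Hz.
44 Hz > fs/2 = 26 Hz, folds to fs − 44 Hz = 8 Hz.
68 Hz mod fs = 16 Hz.
16 Hz ≤ fs/2 = 26 Hz, appears at 16 Hz.
40 Hz > fs/2 = 26 Hz, folds to fs − 40 Hz = 12 Hz.
136 Hz mod fs = 32 Hz.
32 Hz > fs/2 = 26 Hz, folds to fs − 32 Hz = 20 Hz.
Distinct values: {8 Hz, 12 Hz, 16 Hz, 20 Hz, 24 Hz}.

8 Hz, 12 Hz, 16 Hz, 20 Hz, 24 Hz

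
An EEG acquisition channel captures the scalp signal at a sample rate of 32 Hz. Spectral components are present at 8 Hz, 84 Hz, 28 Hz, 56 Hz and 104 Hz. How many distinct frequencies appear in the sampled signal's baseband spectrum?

3

fs/2 = 16 Hz.
8 Hz ≤ fs/2 = 16 Hz, passes unchanged.
84 Hz mod fs = 20 Hz.
20 Hz > fs/2 = 16 Hz, folds to fs − 20 Hz = 12 Hz.
28 Hz > fs/2 = 16 Hz, folds to fs − 28 Hz = 4 Hz.
56 Hz mod fs = 24 Hz.
24 Hz > fs/2 = 16 Hz, folds to fs − 24 Hz = 8 Hz.
104 Hz mod fs = 8 Hz.
8 Hz ≤ fs/2 = 16 Hz, appears at 8 Hz.
Distinct values: {4 Hz, 8 Hz, 12 Hz} → 3.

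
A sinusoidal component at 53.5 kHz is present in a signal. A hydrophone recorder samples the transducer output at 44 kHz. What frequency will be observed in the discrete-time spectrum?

53.5 kHz mod fs = 9.5 kHz.
9.5 kHz ≤ fs/2 = 22 kHz, appears at 9.5 kHz.

9.5 kHz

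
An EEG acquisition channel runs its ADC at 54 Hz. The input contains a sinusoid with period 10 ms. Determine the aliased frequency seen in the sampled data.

T = 10 ms → f = 1/T = 100 Hz.
100 Hz mod fs = 46 Hz.
46 Hz > fs/2 = 27 Hz, folds to fs − 46 Hz = 8 Hz.

8 Hz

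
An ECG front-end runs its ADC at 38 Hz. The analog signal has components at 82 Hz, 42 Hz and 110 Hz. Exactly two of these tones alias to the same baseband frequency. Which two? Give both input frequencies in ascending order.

fs/2 = 19 Hz.
82 Hz mod fs = 6 Hz.
6 Hz ≤ fs/2 = 19 Hz, appears at 6 Hz.
42 Hz mod fs = 4 Hz.
4 Hz ≤ fs/2 = 19 Hz, appears at 4 Hz.
110 Hz mod fs = 34 Hz.
34 Hz > fs/2 = 19 Hz, folds to fs − 34 Hz = 4 Hz.
42 Hz and 110 Hz both map to 4 Hz.

42 Hz, 110 Hz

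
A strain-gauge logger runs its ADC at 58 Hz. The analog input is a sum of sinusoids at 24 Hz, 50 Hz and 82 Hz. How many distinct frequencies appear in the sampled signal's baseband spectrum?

2

fs/2 = 29 Hz.
24 Hz ≤ fs/2 = 29 Hz, passes unchanged.
50 Hz > fs/2 = 29 Hz, folds to fs − 50 Hz = 8 Hz.
82 Hz mod fs = 24 Hz.
24 Hz ≤ fs/2 = 29 Hz, appears at 24 Hz.
Distinct values: {8 Hz, 24 Hz} → 2.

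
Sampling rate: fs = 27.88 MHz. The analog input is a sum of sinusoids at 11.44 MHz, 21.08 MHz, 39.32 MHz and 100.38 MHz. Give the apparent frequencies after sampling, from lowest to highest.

6.8 MHz, 11.14 MHz, 11.44 MHz

fs/2 = 13.94 MHz.
11.44 MHz ≤ fs/2 = 13.94 MHz, passes unchanged.
21.08 MHz > fs/2 = 13.94 MHz, folds to fs − 21.08 MHz = 6.8 MHz.
39.32 MHz mod fs = 11.44 MHz.
11.44 MHz ≤ fs/2 = 13.94 MHz, appears at 11.44 MHz.
100.38 MHz mod fs = 16.74 MHz.
16.74 MHz > fs/2 = 13.94 MHz, folds to fs − 16.74 MHz = 11.14 MHz.
Distinct values: {6.8 MHz, 11.14 MHz, 11.44 MHz}.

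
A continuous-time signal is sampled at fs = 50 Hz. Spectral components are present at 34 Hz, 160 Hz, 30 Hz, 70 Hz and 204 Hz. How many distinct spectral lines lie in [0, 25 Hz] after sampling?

4

fs/2 = 25 Hz.
34 Hz > fs/2 = 25 Hz, folds to fs − 34 Hz = 16 Hz.
160 Hz mod fs = 10 Hz.
10 Hz ≤ fs/2 = 25 Hz, appears at 10 Hz.
30 Hz > fs/2 = 25 Hz, folds to fs − 30 Hz = 20 Hz.
70 Hz mod fs = 20 Hz.
20 Hz ≤ fs/2 = 25 Hz, appears at 20 Hz.
204 Hz mod fs = 4 Hz.
4 Hz ≤ fs/2 = 25 Hz, appears at 4 Hz.
Distinct values: {4 Hz, 10 Hz, 16 Hz, 20 Hz} → 4.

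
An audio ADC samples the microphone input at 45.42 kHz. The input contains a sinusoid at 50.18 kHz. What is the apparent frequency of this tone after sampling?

4.76 kHz

50.18 kHz mod fs = 4.76 kHz.
4.76 kHz ≤ fs/2 = 22.71 kHz, appears at 4.76 kHz.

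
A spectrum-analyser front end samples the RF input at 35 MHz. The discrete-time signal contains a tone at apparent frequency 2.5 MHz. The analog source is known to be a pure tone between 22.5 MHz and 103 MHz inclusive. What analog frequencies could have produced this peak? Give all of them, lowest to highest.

32.5 MHz, 37.5 MHz, 67.5 MHz, 72.5 MHz, 102.5 MHz

Frequencies that alias to 2.5 MHz are k·fs ± 2.5 MHz for integer k ≥ 0.
k=0: 2.5 MHz.
k=1: 32.5 MHz, 37.5 MHz.
k=2: 67.5 MHz, 72.5 MHz.
k=3: 102.5 MHz, 107.5 MHz.
k=4: 137.5 MHz, 142.5 MHz.
Within [22.5 MHz, 103 MHz]: 32.5 MHz, 37.5 MHz, 67.5 MHz, 72.5 MHz, 102.5 MHz.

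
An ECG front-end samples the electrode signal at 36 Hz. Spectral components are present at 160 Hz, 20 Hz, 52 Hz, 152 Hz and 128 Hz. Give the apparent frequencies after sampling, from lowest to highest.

8 Hz, 16 Hz

fs/2 = 18 Hz.
160 Hz mod fs = 16 Hz.
16 Hz ≤ fs/2 = 18 Hz, appears at 16 Hz.
20 Hz > fs/2 = 18 Hz, folds to fs − 20 Hz = 16 Hz.
52 Hz mod fs = 16 Hz.
16 Hz ≤ fs/2 = 18 Hz, appears at 16 Hz.
152 Hz mod fs = 8 Hz.
8 Hz ≤ fs/2 = 18 Hz, appears at 8 Hz.
128 Hz mod fs = 20 Hz.
20 Hz > fs/2 = 18 Hz, folds to fs − 20 Hz = 16 Hz.
Distinct values: {8 Hz, 16 Hz}.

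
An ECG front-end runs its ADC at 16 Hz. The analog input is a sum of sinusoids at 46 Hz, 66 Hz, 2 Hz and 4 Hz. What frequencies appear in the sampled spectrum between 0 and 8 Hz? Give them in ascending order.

2 Hz, 4 Hz

fs/2 = 8 Hz.
46 Hz mod fs = 14 Hz.
14 Hz > fs/2 = 8 Hz, folds to fs − 14 Hz = 2 Hz.
66 Hz mod fs = 2 Hz.
2 Hz ≤ fs/2 = 8 Hz, appears at 2 Hz.
2 Hz ≤ fs/2 = 8 Hz, passes unchanged.
4 Hz ≤ fs/2 = 8 Hz, passes unchanged.
Distinct values: {2 Hz, 4 Hz}.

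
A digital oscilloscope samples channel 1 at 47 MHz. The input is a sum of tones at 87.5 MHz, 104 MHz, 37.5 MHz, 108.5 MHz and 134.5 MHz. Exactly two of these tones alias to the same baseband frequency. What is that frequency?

fs/2 = 23.5 MHz.
87.5 MHz mod fs = 40.5 MHz.
40.5 MHz > fs/2 = 23.5 MHz, folds to fs − 40.5 MHz = 6.5 MHz.
104 MHz mod fs = 10 MHz.
10 MHz ≤ fs/2 = 23.5 MHz, appears at 10 MHz.
37.5 MHz > fs/2 = 23.5 MHz, folds to fs − 37.5 MHz = 9.5 MHz.
108.5 MHz mod fs = 14.5 MHz.
14.5 MHz ≤ fs/2 = 23.5 MHz, appears at 14.5 MHz.
134.5 MHz mod fs = 40.5 MHz.
40.5 MHz > fs/2 = 23.5 MHz, folds to fs − 40.5 MHz = 6.5 MHz.
87.5 MHz and 134.5 MHz both map to 6.5 MHz.

6.5 MHz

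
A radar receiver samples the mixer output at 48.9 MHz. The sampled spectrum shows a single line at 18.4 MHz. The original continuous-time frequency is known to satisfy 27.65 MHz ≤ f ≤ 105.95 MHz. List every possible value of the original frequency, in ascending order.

Frequencies that alias to 18.4 MHz are k·fs ± 18.4 MHz for integer k ≥ 0.
k=0: 18.4 MHz.
k=1: 30.5 MHz, 67.3 MHz.
k=2: 79.4 MHz, 116.2 MHz.
k=3: 128.3 MHz, 165.1 MHz.
Within [27.65 MHz, 105.95 MHz]: 30.5 MHz, 67.3 MHz, 79.4 MHz.

30.5 MHz, 67.3 MHz, 79.4 MHz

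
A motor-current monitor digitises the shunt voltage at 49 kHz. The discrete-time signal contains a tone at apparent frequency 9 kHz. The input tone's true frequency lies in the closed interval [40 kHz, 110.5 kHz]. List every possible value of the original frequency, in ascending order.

Frequencies that alias to 9 kHz are k·fs ± 9 kHz for integer k ≥ 0.
k=0: 9 kHz.
k=1: 40 kHz, 58 kHz.
k=2: 89 kHz, 107 kHz.
k=3: 138 kHz, 156 kHz.
Within [40 kHz, 110.5 kHz]: 40 kHz, 58 kHz, 89 kHz, 107 kHz.

40 kHz, 58 kHz, 89 kHz, 107 kHz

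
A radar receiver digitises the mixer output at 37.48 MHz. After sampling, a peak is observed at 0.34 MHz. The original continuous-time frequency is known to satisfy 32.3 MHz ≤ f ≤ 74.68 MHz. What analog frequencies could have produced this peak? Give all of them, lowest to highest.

37.14 MHz, 37.82 MHz, 74.62 MHz

Frequencies that alias to 0.34 MHz are k·fs ± 0.34 MHz for integer k ≥ 0.
k=0: 0.34 MHz.
k=1: 37.14 MHz, 37.82 MHz.
k=2: 74.62 MHz, 75.3 MHz.
k=3: 112.1 MHz, 112.78 MHz.
Within [32.3 MHz, 74.68 MHz]: 37.14 MHz, 37.82 MHz, 74.62 MHz.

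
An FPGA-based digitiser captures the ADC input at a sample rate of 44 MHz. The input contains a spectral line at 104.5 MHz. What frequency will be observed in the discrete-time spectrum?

104.5 MHz mod fs = 16.5 MHz.
16.5 MHz ≤ fs/2 = 22 MHz, appears at 16.5 MHz.

16.5 MHz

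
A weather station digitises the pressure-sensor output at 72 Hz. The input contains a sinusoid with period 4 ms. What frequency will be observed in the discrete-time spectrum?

34 Hz

T = 4 ms → f = 1/T = 250 Hz.
250 Hz mod fs = 34 Hz.
34 Hz ≤ fs/2 = 36 Hz, appears at 34 Hz.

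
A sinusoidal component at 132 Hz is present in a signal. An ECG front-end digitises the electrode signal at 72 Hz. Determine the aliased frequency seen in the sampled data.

12 Hz

132 Hz mod fs = 60 Hz.
60 Hz > fs/2 = 36 Hz, folds to fs − 60 Hz = 12 Hz.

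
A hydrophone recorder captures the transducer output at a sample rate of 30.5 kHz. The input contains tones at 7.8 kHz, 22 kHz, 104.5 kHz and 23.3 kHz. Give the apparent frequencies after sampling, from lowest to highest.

7.2 kHz, 7.8 kHz, 8.5 kHz, 13 kHz

fs/2 = 15.25 kHz.
7.8 kHz ≤ fs/2 = 15.25 kHz, passes unchanged.
22 kHz > fs/2 = 15.25 kHz, folds to fs − 22 kHz = 8.5 kHz.
104.5 kHz mod fs = 13 kHz.
13 kHz ≤ fs/2 = 15.25 kHz, appears at 13 kHz.
23.3 kHz > fs/2 = 15.25 kHz, folds to fs − 23.3 kHz = 7.2 kHz.
Distinct values: {7.2 kHz, 7.8 kHz, 8.5 kHz, 13 kHz}.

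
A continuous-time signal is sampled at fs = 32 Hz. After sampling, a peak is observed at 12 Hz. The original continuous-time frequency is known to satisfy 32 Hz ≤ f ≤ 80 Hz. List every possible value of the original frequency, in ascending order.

Frequencies that alias to 12 Hz are k·fs ± 12 Hz for integer k ≥ 0.
k=0: 12 Hz.
k=1: 20 Hz, 44 Hz.
k=2: 52 Hz, 76 Hz.
k=3: 84 Hz, 108 Hz.
Within [32 Hz, 80 Hz]: 44 Hz, 52 Hz, 76 Hz.

44 Hz, 52 Hz, 76 Hz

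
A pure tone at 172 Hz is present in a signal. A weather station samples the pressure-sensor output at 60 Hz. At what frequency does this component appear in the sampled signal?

8 Hz

172 Hz mod fs = 52 Hz.
52 Hz > fs/2 = 30 Hz, folds to fs − 52 Hz = 8 Hz.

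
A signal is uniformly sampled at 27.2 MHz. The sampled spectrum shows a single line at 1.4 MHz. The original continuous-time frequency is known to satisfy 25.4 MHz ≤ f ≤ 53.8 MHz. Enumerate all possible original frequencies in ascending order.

Frequencies that alias to 1.4 MHz are k·fs ± 1.4 MHz for integer k ≥ 0.
k=0: 1.4 MHz.
k=1: 25.8 MHz, 28.6 MHz.
k=2: 53 MHz, 55.8 MHz.
k=3: 80.2 MHz, 83 MHz.
Within [25.4 MHz, 53.8 MHz]: 25.8 MHz, 28.6 MHz, 53 MHz.

25.8 MHz, 28.6 MHz, 53 MHz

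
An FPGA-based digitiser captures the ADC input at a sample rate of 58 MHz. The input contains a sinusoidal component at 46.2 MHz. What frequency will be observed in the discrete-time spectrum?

46.2 MHz > fs/2 = 29 MHz, folds to fs − 46.2 MHz = 11.8 MHz.

11.8 MHz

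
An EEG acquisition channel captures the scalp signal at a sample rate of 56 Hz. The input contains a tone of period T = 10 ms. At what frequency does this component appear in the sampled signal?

12 Hz

T = 10 ms → f = 1/T = 100 Hz.
100 Hz mod fs = 44 Hz.
44 Hz > fs/2 = 28 Hz, folds to fs − 44 Hz = 12 Hz.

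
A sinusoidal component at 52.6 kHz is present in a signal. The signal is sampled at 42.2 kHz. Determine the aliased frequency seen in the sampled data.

10.4 kHz

52.6 kHz mod fs = 10.4 kHz.
10.4 kHz ≤ fs/2 = 21.1 kHz, appears at 10.4 kHz.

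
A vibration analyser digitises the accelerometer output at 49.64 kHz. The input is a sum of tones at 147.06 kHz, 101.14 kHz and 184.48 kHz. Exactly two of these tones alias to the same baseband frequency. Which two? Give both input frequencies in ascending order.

fs/2 = 24.82 kHz.
147.06 kHz mod fs = 47.78 kHz.
47.78 kHz > fs/2 = 24.82 kHz, folds to fs − 47.78 kHz = 1.86 kHz.
101.14 kHz mod fs = 1.86 kHz.
1.86 kHz ≤ fs/2 = 24.82 kHz, appears at 1.86 kHz.
184.48 kHz mod fs = 35.56 kHz.
35.56 kHz > fs/2 = 24.82 kHz, folds to fs − 35.56 kHz = 14.08 kHz.
101.14 kHz and 147.06 kHz both map to 1.86 kHz.

101.14 kHz, 147.06 kHz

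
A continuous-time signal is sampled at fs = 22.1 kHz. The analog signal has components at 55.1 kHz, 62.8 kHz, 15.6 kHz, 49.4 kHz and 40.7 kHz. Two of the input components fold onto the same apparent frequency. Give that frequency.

fs/2 = 11.05 kHz.
55.1 kHz mod fs = 10.9 kHz.
10.9 kHz ≤ fs/2 = 11.05 kHz, appears at 10.9 kHz.
62.8 kHz mod fs = 18.6 kHz.
18.6 kHz > fs/2 = 11.05 kHz, folds to fs − 18.6 kHz = 3.5 kHz.
15.6 kHz > fs/2 = 11.05 kHz, folds to fs − 15.6 kHz = 6.5 kHz.
49.4 kHz mod fs = 5.2 kHz.
5.2 kHz ≤ fs/2 = 11.05 kHz, appears at 5.2 kHz.
40.7 kHz mod fs = 18.6 kHz.
18.6 kHz > fs/2 = 11.05 kHz, folds to fs − 18.6 kHz = 3.5 kHz.
40.7 kHz and 62.8 kHz both map to 3.5 kHz.

3.5 kHz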